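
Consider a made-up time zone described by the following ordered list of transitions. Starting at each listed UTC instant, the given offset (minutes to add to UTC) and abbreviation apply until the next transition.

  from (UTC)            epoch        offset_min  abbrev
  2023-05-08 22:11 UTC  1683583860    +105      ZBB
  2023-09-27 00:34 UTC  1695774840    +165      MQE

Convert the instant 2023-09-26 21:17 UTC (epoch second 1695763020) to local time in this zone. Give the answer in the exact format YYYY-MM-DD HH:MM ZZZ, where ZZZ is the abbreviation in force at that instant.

2023-09-26 23:02 ZBB

Query: 2023-09-26 21:17 UTC
Rule 1/2 (ZBB, +01:45): 2023-05-08 22:11 UTC ≤ query < 2023-09-27 00:34 UTC
21·60 + 17 + 105 = 1382 min
1382 = 0·1440 + 1382; 1382 = 23·60 + 2 → 23:02, same day
→ 2023-09-26 23:02 ZBB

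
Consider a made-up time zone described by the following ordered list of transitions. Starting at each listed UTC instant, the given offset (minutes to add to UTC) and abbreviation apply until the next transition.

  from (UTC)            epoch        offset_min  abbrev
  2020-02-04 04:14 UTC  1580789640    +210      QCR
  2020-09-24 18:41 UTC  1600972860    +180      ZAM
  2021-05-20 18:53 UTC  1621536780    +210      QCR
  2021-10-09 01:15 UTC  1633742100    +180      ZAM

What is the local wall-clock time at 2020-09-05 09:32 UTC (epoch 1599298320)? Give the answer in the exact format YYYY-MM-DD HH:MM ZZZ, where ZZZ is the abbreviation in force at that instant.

2020-09-05 13:02 QCR

Query: 2020-09-05 09:32 UTC
Rule 1/4 (QCR, +03:30): 2020-02-04 04:14 UTC ≤ query < 2020-09-24 18:41 UTC
9·60 + 32 + 210 = 782 min
782 = 0·1440 + 782; 782 = 13·60 + 2 → 13:02, same day
→ 2020-09-05 13:02 QCR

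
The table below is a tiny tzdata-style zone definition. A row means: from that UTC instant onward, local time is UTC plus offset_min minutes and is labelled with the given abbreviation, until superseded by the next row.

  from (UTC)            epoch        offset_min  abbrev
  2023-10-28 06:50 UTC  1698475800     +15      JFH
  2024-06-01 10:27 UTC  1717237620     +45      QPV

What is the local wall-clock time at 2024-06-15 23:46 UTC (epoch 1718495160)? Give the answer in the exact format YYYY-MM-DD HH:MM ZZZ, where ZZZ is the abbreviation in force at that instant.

Query: 2024-06-15 23:46 UTC
Rule 2/2 (QPV, +00:45): 2024-06-01 10:27 UTC ≤ query < +∞
23·60 + 46 + 45 = 1471 min
1471 = 1·1440 + 31; 31 = 0·60 + 31 → 00:31, 2024-06-15 + 1 day = 2024-06-16
→ 2024-06-16 00:31 QPV

2024-06-16 00:31 QPV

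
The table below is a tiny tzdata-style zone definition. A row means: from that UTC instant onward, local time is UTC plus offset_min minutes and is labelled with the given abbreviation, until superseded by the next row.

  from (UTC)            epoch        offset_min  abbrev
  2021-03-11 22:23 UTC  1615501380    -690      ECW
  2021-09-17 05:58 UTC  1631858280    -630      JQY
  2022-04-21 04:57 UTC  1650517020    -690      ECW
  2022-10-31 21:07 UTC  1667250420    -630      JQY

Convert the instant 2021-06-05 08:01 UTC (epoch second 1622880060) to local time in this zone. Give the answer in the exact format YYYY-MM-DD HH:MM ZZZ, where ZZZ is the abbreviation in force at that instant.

Query: 2021-06-05 08:01 UTC
Rule 1/4 (ECW, -11:30): 2021-03-11 22:23 UTC ≤ query < 2021-09-17 05:58 UTC
8·60 + 1 - 690 = -209 min
-209 = -1·1440 + 1231; 1231 = 20·60 + 31 → 20:31, 2021-06-05 - 1 day = 2021-06-04
→ 2021-06-04 20:31 ECW

2021-06-04 20:31 ECW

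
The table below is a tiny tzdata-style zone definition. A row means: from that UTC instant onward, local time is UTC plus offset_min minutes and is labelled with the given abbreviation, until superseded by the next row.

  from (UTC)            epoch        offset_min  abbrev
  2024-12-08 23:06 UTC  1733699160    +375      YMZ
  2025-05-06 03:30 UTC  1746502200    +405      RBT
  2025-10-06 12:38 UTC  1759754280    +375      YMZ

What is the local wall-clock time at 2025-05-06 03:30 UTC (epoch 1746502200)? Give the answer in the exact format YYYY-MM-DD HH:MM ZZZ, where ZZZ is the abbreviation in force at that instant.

Query: 2025-05-06 03:30 UTC
Rule 2/3 (RBT, +06:45): 2025-05-06 03:30 UTC ≤ query < 2025-10-06 12:38 UTC
3·60 + 30 + 405 = 615 min
615 = 0·1440 + 615; 615 = 10·60 + 15 → 10:15, same day
→ 2025-05-06 10:15 RBT

2025-05-06 10:15 RBT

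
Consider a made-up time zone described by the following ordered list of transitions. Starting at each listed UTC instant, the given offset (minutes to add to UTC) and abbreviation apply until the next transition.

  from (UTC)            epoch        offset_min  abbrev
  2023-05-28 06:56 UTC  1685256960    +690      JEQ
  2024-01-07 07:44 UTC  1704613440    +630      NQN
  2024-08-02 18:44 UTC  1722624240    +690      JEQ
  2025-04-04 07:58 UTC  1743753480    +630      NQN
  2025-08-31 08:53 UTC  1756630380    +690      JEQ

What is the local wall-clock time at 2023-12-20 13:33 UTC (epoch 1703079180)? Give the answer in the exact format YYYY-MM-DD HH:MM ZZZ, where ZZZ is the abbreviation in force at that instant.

Query: 2023-12-20 13:33 UTC
Rule 1/5 (JEQ, +11:30): 2023-05-28 06:56 UTC ≤ query < 2024-01-07 07:44 UTC
13·60 + 33 + 690 = 1503 min
1503 = 1·1440 + 63; 63 = 1·60 + 3 → 01:03, 2023-12-20 + 1 day = 2023-12-21
→ 2023-12-21 01:03 JEQ

2023-12-21 01:03 JEQ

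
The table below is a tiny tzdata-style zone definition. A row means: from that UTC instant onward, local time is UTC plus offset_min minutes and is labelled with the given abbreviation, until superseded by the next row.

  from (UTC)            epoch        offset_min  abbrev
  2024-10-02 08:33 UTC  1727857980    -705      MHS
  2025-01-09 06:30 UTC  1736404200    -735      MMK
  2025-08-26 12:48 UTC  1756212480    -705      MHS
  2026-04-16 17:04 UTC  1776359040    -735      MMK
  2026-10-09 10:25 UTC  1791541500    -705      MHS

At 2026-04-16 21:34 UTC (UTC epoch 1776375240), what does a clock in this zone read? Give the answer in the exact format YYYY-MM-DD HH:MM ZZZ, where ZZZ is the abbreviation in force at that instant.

2026-04-16 09:19 MMK

Query: 2026-04-16 21:34 UTC
Rule 4/5 (MMK, -12:15): 2026-04-16 17:04 UTC ≤ query < 2026-10-09 10:25 UTC
21·60 + 34 - 735 = 559 min
559 = 0·1440 + 559; 559 = 9·60 + 19 → 09:19, same day
→ 2026-04-16 09:19 MMK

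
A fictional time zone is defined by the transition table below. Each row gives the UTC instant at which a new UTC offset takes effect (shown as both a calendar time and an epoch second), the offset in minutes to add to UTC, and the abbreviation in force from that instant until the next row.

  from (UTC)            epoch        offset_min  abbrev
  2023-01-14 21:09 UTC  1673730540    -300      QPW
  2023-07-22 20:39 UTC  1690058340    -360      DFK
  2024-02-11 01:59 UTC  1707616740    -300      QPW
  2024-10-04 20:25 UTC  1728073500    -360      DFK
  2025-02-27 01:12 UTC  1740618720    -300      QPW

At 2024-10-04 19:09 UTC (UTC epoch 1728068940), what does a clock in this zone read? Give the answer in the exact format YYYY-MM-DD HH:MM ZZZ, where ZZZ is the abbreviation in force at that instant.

Query: 2024-10-04 19:09 UTC
Rule 3/5 (QPW, -05:00): 2024-02-11 01:59 UTC ≤ query < 2024-10-04 20:25 UTC
19·60 + 9 - 300 = 849 min
849 = 0·1440 + 849; 849 = 14·60 + 9 → 14:09, same day
→ 2024-10-04 14:09 QPW

2024-10-04 14:09 QPW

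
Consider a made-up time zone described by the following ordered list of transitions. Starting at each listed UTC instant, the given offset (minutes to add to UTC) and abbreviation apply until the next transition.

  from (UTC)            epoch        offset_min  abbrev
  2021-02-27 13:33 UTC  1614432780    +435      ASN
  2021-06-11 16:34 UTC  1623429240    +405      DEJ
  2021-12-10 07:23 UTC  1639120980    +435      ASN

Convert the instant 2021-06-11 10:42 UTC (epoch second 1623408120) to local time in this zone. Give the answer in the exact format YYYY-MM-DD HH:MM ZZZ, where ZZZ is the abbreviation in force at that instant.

2021-06-11 17:57 ASN

Query: 2021-06-11 10:42 UTC
Rule 1/3 (ASN, +07:15): 2021-02-27 13:33 UTC ≤ query < 2021-06-11 16:34 UTC
10·60 + 42 + 435 = 1077 min
1077 = 0·1440 + 1077; 1077 = 17·60 + 57 → 17:57, same day
→ 2021-06-11 17:57 ASN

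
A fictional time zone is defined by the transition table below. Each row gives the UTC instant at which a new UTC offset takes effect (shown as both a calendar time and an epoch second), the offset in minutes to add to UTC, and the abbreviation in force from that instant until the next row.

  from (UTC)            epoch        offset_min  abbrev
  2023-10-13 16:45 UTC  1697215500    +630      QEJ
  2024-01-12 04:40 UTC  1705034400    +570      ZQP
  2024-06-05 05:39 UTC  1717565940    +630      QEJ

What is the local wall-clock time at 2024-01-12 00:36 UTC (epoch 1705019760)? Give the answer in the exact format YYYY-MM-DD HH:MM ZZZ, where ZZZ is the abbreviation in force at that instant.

Query: 2024-01-12 00:36 UTC
Rule 1/3 (QEJ, +10:30): 2023-10-13 16:45 UTC ≤ query < 2024-01-12 04:40 UTC
0·60 + 36 + 630 = 666 min
666 = 0·1440 + 666; 666 = 11·60 + 6 → 11:06, same day
→ 2024-01-12 11:06 QEJ

2024-01-12 11:06 QEJ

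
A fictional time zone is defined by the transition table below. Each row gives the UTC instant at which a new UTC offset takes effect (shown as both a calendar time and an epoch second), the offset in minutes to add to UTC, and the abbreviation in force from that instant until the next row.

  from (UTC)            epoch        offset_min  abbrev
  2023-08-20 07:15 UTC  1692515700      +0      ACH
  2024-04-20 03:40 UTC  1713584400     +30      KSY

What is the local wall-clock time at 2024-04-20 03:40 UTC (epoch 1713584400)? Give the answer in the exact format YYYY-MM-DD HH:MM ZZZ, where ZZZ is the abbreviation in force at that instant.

Query: 2024-04-20 03:40 UTC
Rule 2/2 (KSY, +00:30): 2024-04-20 03:40 UTC ≤ query < +∞
3·60 + 40 + 30 = 250 min
250 = 0·1440 + 250; 250 = 4·60 + 10 → 04:10, same day
→ 2024-04-20 04:10 KSY

2024-04-20 04:10 KSY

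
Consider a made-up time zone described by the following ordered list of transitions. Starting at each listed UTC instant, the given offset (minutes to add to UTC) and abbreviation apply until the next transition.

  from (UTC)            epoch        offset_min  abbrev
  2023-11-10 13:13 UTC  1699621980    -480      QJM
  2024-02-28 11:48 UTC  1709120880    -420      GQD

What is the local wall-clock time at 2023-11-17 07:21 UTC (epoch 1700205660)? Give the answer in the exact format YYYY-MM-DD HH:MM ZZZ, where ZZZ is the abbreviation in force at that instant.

2023-11-16 23:21 QJM

Query: 2023-11-17 07:21 UTC
Rule 1/2 (QJM, -08:00): 2023-11-10 13:13 UTC ≤ query < 2024-02-28 11:48 UTC
7·60 + 21 - 480 = -39 min
-39 = -1·1440 + 1401; 1401 = 23·60 + 21 → 23:21, 2023-11-17 - 1 day = 2023-11-16
→ 2023-11-16 23:21 QJM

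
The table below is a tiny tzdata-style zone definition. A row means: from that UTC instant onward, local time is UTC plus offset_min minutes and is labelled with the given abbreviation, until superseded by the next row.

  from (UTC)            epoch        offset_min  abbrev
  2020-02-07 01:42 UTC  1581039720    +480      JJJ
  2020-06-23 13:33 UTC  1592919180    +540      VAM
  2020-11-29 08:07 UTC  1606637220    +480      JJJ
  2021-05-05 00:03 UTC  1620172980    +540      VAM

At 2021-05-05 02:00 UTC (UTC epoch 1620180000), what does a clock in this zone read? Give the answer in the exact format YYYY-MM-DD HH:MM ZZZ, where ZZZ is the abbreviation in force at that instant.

2021-05-05 11:00 VAM

Query: 2021-05-05 02:00 UTC
Rule 4/4 (VAM, +09:00): 2021-05-05 00:03 UTC ≤ query < +∞
2·60 + 0 + 540 = 660 min
660 = 0·1440 + 660; 660 = 11·60 + 0 → 11:00, same day
→ 2021-05-05 11:00 VAM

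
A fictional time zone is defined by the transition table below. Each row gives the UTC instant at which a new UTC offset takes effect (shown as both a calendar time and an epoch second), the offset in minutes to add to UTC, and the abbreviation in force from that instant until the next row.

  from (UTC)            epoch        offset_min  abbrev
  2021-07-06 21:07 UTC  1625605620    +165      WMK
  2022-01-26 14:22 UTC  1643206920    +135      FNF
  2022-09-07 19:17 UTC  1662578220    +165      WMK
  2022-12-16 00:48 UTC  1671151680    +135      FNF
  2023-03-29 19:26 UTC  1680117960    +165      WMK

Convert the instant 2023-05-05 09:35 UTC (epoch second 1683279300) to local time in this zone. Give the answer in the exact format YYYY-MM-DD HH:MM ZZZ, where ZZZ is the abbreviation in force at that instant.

2023-05-05 12:20 WMK

Query: 2023-05-05 09:35 UTC
Rule 5/5 (WMK, +02:45): 2023-03-29 19:26 UTC ≤ query < +∞
9·60 + 35 + 165 = 740 min
740 = 0·1440 + 740; 740 = 12·60 + 20 → 12:20, same day
→ 2023-05-05 12:20 WMK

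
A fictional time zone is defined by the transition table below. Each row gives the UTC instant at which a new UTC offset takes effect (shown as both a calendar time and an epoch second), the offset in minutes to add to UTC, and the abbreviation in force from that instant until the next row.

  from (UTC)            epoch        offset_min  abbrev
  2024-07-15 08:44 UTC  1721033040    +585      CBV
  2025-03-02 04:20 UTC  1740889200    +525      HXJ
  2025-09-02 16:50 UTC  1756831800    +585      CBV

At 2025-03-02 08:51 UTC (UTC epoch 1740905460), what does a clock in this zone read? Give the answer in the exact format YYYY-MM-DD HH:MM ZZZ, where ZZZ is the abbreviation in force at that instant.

2025-03-02 17:36 HXJ

Query: 2025-03-02 08:51 UTC
Rule 2/3 (HXJ, +08:45): 2025-03-02 04:20 UTC ≤ query < 2025-09-02 16:50 UTC
8·60 + 51 + 525 = 1056 min
1056 = 0·1440 + 1056; 1056 = 17·60 + 36 → 17:36, same day
→ 2025-03-02 17:36 HXJ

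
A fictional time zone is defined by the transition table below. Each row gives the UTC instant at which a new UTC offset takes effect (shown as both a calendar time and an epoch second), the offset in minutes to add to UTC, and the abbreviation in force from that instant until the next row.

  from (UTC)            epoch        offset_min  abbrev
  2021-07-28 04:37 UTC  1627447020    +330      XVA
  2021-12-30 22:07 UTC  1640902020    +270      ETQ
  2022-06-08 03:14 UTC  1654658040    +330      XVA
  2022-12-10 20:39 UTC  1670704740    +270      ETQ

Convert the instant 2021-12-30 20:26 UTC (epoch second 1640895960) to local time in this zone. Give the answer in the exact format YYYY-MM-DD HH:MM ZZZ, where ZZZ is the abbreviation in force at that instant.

2021-12-31 01:56 XVA

Query: 2021-12-30 20:26 UTC
Rule 1/4 (XVA, +05:30): 2021-07-28 04:37 UTC ≤ query < 2021-12-30 22:07 UTC
20·60 + 26 + 330 = 1556 min
1556 = 1·1440 + 116; 116 = 1·60 + 56 → 01:56, 2021-12-30 + 1 day = 2021-12-31
→ 2021-12-31 01:56 XVA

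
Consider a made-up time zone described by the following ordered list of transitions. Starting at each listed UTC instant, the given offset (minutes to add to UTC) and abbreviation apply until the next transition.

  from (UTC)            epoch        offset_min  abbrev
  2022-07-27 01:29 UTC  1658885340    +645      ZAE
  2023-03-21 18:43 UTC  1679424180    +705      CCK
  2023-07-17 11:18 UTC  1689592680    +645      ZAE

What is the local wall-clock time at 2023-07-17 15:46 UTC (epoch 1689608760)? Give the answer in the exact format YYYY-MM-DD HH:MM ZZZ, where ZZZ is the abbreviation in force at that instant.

Query: 2023-07-17 15:46 UTC
Rule 3/3 (ZAE, +10:45): 2023-07-17 11:18 UTC ≤ query < +∞
15·60 + 46 + 645 = 1591 min
1591 = 1·1440 + 151; 151 = 2·60 + 31 → 02:31, 2023-07-17 + 1 day = 2023-07-18
→ 2023-07-18 02:31 ZAE

2023-07-18 02:31 ZAE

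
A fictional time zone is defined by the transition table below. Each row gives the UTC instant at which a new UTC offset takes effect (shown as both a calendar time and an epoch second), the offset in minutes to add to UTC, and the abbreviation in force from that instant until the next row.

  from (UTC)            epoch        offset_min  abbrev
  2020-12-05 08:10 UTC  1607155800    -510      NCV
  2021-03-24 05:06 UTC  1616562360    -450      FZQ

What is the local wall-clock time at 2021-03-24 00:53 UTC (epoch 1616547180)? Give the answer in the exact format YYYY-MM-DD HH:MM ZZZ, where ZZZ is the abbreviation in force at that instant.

Query: 2021-03-24 00:53 UTC
Rule 1/2 (NCV, -08:30): 2020-12-05 08:10 UTC ≤ query < 2021-03-24 05:06 UTC
0·60 + 53 - 510 = -457 min
-457 = -1·1440 + 983; 983 = 16·60 + 23 → 16:23, 2021-03-24 - 1 day = 2021-03-23
→ 2021-03-23 16:23 NCV

2021-03-23 16:23 NCV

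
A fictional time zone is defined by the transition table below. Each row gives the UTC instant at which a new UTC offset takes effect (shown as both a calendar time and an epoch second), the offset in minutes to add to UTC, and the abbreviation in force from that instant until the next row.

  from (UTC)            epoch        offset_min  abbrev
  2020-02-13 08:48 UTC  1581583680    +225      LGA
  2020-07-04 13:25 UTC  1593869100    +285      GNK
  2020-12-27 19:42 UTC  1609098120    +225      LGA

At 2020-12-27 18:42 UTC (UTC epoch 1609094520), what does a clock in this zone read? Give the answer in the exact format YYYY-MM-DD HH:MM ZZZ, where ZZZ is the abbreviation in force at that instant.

2020-12-27 23:27 GNK

Query: 2020-12-27 18:42 UTC
Rule 2/3 (GNK, +04:45): 2020-07-04 13:25 UTC ≤ query < 2020-12-27 19:42 UTC
18·60 + 42 + 285 = 1407 min
1407 = 0·1440 + 1407; 1407 = 23·60 + 27 → 23:27, same day
→ 2020-12-27 23:27 GNK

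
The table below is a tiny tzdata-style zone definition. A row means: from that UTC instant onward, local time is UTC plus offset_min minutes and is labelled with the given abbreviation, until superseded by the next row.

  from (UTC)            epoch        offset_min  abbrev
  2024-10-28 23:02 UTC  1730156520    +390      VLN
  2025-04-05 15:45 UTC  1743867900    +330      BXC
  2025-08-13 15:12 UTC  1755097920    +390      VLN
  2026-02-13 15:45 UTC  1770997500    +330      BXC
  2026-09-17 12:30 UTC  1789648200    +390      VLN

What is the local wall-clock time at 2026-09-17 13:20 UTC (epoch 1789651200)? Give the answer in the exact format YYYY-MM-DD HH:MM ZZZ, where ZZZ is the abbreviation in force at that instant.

2026-09-17 19:50 VLN

Query: 2026-09-17 13:20 UTC
Rule 5/5 (VLN, +06:30): 2026-09-17 12:30 UTC ≤ query < +∞
13·60 + 20 + 390 = 1190 min
1190 = 0·1440 + 1190; 1190 = 19·60 + 50 → 19:50, same day
→ 2026-09-17 19:50 VLN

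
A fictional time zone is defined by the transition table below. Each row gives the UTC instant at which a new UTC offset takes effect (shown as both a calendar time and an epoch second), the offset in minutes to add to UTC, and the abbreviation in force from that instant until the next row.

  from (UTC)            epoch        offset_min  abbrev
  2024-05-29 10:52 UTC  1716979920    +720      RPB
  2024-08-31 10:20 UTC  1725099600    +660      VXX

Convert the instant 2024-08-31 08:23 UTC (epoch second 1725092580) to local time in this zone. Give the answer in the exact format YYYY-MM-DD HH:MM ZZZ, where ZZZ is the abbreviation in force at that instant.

2024-08-31 20:23 RPB

Query: 2024-08-31 08:23 UTC
Rule 1/2 (RPB, +12:00): 2024-05-29 10:52 UTC ≤ query < 2024-08-31 10:20 UTC
8·60 + 23 + 720 = 1223 min
1223 = 0·1440 + 1223; 1223 = 20·60 + 23 → 20:23, same day
→ 2024-08-31 20:23 RPB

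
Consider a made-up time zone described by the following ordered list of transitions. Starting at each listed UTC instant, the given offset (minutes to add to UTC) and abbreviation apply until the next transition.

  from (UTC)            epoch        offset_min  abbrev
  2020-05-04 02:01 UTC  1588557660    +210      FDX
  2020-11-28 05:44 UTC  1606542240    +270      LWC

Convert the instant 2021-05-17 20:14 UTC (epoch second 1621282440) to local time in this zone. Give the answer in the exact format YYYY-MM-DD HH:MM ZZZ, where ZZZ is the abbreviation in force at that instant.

Query: 2021-05-17 20:14 UTC
Rule 2/2 (LWC, +04:30): 2020-11-28 05:44 UTC ≤ query < +∞
20·60 + 14 + 270 = 1484 min
1484 = 1·1440 + 44; 44 = 0·60 + 44 → 00:44, 2021-05-17 + 1 day = 2021-05-18
→ 2021-05-18 00:44 LWC

2021-05-18 00:44 LWC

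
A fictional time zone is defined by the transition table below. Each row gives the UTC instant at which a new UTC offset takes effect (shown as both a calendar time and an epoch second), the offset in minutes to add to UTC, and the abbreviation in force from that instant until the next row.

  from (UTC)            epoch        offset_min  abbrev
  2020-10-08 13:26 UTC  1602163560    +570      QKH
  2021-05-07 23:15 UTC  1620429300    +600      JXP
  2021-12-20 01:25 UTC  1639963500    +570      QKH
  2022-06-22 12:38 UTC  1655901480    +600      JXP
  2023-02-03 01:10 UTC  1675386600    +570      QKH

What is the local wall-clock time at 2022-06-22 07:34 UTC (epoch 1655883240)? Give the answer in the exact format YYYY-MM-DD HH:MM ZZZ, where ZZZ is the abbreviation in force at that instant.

2022-06-22 17:04 QKH

Query: 2022-06-22 07:34 UTC
Rule 3/5 (QKH, +09:30): 2021-12-20 01:25 UTC ≤ query < 2022-06-22 12:38 UTC
7·60 + 34 + 570 = 1024 min
1024 = 0·1440 + 1024; 1024 = 17·60 + 4 → 17:04, same day
→ 2022-06-22 17:04 QKH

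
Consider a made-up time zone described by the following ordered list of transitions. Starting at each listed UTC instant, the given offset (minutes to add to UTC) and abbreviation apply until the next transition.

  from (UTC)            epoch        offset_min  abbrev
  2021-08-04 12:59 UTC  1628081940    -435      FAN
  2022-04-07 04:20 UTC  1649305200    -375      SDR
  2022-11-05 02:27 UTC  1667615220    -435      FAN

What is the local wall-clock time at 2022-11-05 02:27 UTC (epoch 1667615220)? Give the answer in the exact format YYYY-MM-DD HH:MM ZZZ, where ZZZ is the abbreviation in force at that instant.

Query: 2022-11-05 02:27 UTC
Rule 3/3 (FAN, -07:15): 2022-11-05 02:27 UTC ≤ query < +∞
2·60 + 27 - 435 = -288 min
-288 = -1·1440 + 1152; 1152 = 19·60 + 12 → 19:12, 2022-11-05 - 1 day = 2022-11-04
→ 2022-11-04 19:12 FAN

2022-11-04 19:12 FAN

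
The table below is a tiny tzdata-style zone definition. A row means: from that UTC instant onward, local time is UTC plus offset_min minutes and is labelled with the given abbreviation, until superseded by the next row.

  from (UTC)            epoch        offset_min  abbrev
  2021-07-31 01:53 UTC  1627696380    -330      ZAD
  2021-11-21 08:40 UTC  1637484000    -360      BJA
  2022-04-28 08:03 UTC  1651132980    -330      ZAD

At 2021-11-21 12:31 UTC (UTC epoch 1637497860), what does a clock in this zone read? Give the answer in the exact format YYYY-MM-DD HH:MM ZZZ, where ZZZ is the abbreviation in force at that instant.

Query: 2021-11-21 12:31 UTC
Rule 2/3 (BJA, -06:00): 2021-11-21 08:40 UTC ≤ query < 2022-04-28 08:03 UTC
12·60 + 31 - 360 = 391 min
391 = 0·1440 + 391; 391 = 6·60 + 31 → 06:31, same day
→ 2021-11-21 06:31 BJA

2021-11-21 06:31 BJA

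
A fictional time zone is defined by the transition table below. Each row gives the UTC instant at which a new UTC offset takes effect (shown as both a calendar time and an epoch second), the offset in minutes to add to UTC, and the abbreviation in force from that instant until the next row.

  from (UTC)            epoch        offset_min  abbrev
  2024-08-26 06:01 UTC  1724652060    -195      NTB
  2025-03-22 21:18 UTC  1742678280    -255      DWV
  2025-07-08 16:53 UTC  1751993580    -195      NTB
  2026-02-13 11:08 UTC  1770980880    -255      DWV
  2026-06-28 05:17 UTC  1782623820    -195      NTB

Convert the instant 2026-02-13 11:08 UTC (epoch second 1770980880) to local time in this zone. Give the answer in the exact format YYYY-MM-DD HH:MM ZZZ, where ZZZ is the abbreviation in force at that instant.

2026-02-13 06:53 DWV

Query: 2026-02-13 11:08 UTC
Rule 4/5 (DWV, -04:15): 2026-02-13 11:08 UTC ≤ query < 2026-06-28 05:17 UTC
11·60 + 8 - 255 = 413 min
413 = 0·1440 + 413; 413 = 6·60 + 53 → 06:53, same day
→ 2026-02-13 06:53 DWV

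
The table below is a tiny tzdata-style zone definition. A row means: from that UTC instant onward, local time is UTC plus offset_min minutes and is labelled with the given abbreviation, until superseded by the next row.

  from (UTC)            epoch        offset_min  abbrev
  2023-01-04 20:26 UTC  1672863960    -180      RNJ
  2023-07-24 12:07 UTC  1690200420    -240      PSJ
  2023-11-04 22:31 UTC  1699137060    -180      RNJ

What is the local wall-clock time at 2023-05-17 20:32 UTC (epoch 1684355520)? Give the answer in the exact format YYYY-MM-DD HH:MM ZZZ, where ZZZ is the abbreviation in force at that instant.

Query: 2023-05-17 20:32 UTC
Rule 1/3 (RNJ, -03:00): 2023-01-04 20:26 UTC ≤ query < 2023-07-24 12:07 UTC
20·60 + 32 - 180 = 1052 min
1052 = 0·1440 + 1052; 1052 = 17·60 + 32 → 17:32, same day
→ 2023-05-17 17:32 RNJ

2023-05-17 17:32 RNJ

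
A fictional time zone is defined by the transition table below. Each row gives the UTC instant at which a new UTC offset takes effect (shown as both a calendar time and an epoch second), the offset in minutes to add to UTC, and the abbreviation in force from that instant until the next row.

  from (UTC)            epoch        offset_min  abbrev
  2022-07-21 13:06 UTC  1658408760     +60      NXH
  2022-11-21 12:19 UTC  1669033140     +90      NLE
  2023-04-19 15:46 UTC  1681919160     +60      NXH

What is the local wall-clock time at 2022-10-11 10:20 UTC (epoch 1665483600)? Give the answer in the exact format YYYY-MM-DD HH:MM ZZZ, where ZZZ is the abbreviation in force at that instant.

Query: 2022-10-11 10:20 UTC
Rule 1/3 (NXH, +01:00): 2022-07-21 13:06 UTC ≤ query < 2022-11-21 12:19 UTC
10·60 + 20 + 60 = 680 min
680 = 0·1440 + 680; 680 = 11·60 + 20 → 11:20, same day
→ 2022-10-11 11:20 NXH

2022-10-11 11:20 NXH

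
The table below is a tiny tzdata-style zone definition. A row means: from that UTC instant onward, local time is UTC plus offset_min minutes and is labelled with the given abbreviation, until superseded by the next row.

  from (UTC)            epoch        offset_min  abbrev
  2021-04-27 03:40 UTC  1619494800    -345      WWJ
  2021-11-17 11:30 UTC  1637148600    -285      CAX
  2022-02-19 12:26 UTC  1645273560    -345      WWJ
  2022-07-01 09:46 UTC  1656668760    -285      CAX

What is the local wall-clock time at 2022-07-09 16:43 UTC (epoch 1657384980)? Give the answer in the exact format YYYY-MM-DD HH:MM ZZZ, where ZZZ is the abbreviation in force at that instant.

2022-07-09 11:58 CAX

Query: 2022-07-09 16:43 UTC
Rule 4/4 (CAX, -04:45): 2022-07-01 09:46 UTC ≤ query < +∞
16·60 + 43 - 285 = 718 min
718 = 0·1440 + 718; 718 = 11·60 + 58 → 11:58, same day
→ 2022-07-09 11:58 CAX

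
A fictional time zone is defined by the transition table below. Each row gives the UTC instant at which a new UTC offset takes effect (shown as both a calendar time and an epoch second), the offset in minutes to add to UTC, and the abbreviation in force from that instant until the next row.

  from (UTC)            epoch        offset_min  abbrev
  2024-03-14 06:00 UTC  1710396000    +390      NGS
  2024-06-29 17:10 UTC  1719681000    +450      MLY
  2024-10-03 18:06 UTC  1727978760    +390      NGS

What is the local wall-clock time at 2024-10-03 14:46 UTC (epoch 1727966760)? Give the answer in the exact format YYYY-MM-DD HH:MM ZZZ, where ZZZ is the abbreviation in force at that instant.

2024-10-03 22:16 MLY

Query: 2024-10-03 14:46 UTC
Rule 2/3 (MLY, +07:30): 2024-06-29 17:10 UTC ≤ query < 2024-10-03 18:06 UTC
14·60 + 46 + 450 = 1336 min
1336 = 0·1440 + 1336; 1336 = 22·60 + 16 → 22:16, same day
→ 2024-10-03 22:16 MLY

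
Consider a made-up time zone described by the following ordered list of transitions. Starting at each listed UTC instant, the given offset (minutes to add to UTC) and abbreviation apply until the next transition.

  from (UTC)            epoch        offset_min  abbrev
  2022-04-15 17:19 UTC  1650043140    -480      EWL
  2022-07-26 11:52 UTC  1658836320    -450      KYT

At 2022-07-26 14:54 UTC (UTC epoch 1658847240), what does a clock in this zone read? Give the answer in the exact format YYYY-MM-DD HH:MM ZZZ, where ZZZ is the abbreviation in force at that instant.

2022-07-26 07:24 KYT

Query: 2022-07-26 14:54 UTC
Rule 2/2 (KYT, -07:30): 2022-07-26 11:52 UTC ≤ query < +∞
14·60 + 54 - 450 = 444 min
444 = 0·1440 + 444; 444 = 7·60 + 24 → 07:24, same day
→ 2022-07-26 07:24 KYT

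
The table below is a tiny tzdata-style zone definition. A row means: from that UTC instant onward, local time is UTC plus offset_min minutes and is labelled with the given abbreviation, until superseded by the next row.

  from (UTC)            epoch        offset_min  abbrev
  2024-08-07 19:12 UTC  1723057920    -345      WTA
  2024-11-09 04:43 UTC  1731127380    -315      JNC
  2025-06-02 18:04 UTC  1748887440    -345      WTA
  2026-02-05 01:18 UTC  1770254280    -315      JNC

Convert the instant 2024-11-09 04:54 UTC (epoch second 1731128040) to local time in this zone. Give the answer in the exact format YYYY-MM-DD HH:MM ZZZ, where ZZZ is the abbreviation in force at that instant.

Query: 2024-11-09 04:54 UTC
Rule 2/4 (JNC, -05:15): 2024-11-09 04:43 UTC ≤ query < 2025-06-02 18:04 UTC
4·60 + 54 - 315 = -21 min
-21 = -1·1440 + 1419; 1419 = 23·60 + 39 → 23:39, 2024-11-09 - 1 day = 2024-11-08
→ 2024-11-08 23:39 JNC

2024-11-08 23:39 JNC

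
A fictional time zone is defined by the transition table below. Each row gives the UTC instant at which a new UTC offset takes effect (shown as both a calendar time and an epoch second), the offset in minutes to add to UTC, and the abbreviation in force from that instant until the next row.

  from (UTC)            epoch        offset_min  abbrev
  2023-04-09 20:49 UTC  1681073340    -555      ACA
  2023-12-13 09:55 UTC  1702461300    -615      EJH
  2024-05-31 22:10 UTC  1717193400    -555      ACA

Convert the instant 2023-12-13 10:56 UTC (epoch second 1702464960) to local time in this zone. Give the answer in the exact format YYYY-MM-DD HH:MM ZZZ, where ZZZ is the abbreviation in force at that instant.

2023-12-13 00:41 EJH

Query: 2023-12-13 10:56 UTC
Rule 2/3 (EJH, -10:15): 2023-12-13 09:55 UTC ≤ query < 2024-05-31 22:10 UTC
10·60 + 56 - 615 = 41 min
41 = 0·1440 + 41; 41 = 0·60 + 41 → 00:41, same day
→ 2023-12-13 00:41 EJH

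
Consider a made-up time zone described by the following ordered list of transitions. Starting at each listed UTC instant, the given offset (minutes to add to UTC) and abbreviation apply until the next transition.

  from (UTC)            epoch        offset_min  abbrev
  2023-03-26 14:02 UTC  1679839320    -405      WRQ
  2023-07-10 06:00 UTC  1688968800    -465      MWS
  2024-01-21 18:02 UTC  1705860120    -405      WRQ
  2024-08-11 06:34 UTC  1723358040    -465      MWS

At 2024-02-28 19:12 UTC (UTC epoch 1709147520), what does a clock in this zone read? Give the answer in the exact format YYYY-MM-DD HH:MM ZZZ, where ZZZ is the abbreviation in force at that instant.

Query: 2024-02-28 19:12 UTC
Rule 3/4 (WRQ, -06:45): 2024-01-21 18:02 UTC ≤ query < 2024-08-11 06:34 UTC
19·60 + 12 - 405 = 747 min
747 = 0·1440 + 747; 747 = 12·60 + 27 → 12:27, same day
→ 2024-02-28 12:27 WRQ

2024-02-28 12:27 WRQ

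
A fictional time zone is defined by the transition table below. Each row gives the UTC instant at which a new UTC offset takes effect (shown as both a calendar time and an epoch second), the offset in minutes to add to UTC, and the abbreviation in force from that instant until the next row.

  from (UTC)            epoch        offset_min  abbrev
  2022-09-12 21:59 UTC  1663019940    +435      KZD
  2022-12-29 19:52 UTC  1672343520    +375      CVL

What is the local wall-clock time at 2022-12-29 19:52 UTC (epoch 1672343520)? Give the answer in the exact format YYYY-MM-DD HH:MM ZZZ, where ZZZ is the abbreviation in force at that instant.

Query: 2022-12-29 19:52 UTC
Rule 2/2 (CVL, +06:15): 2022-12-29 19:52 UTC ≤ query < +∞
19·60 + 52 + 375 = 1567 min
1567 = 1·1440 + 127; 127 = 2·60 + 7 → 02:07, 2022-12-29 + 1 day = 2022-12-30
→ 2022-12-30 02:07 CVL

2022-12-30 02:07 CVL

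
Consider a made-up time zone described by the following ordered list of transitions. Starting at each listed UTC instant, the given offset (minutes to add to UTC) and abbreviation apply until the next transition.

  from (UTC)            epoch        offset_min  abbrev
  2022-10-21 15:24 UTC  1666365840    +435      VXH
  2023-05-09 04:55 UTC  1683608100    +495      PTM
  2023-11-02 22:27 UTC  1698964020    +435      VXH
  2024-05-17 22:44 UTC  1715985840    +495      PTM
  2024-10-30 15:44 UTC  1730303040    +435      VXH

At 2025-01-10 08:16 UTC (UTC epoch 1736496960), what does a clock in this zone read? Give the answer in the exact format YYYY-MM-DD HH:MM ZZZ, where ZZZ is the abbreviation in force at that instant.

Query: 2025-01-10 08:16 UTC
Rule 5/5 (VXH, +07:15): 2024-10-30 15:44 UTC ≤ query < +∞
8·60 + 16 + 435 = 931 min
931 = 0·1440 + 931; 931 = 15·60 + 31 → 15:31, same day
→ 2025-01-10 15:31 VXH

2025-01-10 15:31 VXH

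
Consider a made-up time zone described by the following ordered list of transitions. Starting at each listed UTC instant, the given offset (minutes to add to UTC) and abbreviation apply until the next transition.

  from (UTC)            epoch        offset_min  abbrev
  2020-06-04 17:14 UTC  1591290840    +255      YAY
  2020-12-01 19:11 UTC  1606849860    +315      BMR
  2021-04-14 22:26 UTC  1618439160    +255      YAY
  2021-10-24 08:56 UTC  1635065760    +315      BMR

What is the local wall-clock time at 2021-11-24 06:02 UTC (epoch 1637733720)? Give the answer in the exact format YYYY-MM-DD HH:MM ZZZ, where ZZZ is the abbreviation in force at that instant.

2021-11-24 11:17 BMR

Query: 2021-11-24 06:02 UTC
Rule 4/4 (BMR, +05:15): 2021-10-24 08:56 UTC ≤ query < +∞
6·60 + 2 + 315 = 677 min
677 = 0·1440 + 677; 677 = 11·60 + 17 → 11:17, same day
→ 2021-11-24 11:17 BMR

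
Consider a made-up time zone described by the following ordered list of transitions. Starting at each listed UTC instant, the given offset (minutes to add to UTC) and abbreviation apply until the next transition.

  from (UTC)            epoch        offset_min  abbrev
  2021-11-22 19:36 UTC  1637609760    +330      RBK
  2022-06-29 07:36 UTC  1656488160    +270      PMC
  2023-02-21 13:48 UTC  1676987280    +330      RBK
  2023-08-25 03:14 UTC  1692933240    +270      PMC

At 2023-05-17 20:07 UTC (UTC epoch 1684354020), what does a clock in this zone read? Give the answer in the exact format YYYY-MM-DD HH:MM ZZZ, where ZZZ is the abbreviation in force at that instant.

Query: 2023-05-17 20:07 UTC
Rule 3/4 (RBK, +05:30): 2023-02-21 13:48 UTC ≤ query < 2023-08-25 03:14 UTC
20·60 + 7 + 330 = 1537 min
1537 = 1·1440 + 97; 97 = 1·60 + 37 → 01:37, 2023-05-17 + 1 day = 2023-05-18
→ 2023-05-18 01:37 RBK

2023-05-18 01:37 RBK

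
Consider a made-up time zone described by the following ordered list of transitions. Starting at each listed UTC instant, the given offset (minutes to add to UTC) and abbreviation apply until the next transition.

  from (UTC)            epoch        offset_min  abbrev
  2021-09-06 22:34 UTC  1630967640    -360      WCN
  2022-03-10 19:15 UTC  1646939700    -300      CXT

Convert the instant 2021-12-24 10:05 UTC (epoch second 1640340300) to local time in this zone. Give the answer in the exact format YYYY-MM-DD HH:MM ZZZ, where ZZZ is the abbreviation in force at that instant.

2021-12-24 04:05 WCN

Query: 2021-12-24 10:05 UTC
Rule 1/2 (WCN, -06:00): 2021-09-06 22:34 UTC ≤ query < 2022-03-10 19:15 UTC
10·60 + 5 - 360 = 245 min
245 = 0·1440 + 245; 245 = 4·60 + 5 → 04:05, same day
→ 2021-12-24 04:05 WCN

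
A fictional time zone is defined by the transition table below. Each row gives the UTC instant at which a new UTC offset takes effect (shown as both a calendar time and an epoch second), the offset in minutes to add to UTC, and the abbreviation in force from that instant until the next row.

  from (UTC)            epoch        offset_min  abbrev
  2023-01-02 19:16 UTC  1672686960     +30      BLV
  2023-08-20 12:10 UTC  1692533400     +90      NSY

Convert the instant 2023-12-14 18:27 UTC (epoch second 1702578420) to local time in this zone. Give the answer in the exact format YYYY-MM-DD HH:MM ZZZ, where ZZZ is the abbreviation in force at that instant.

2023-12-14 19:57 NSY

Query: 2023-12-14 18:27 UTC
Rule 2/2 (NSY, +01:30): 2023-08-20 12:10 UTC ≤ query < +∞
18·60 + 27 + 90 = 1197 min
1197 = 0·1440 + 1197; 1197 = 19·60 + 57 → 19:57, same day
→ 2023-12-14 19:57 NSY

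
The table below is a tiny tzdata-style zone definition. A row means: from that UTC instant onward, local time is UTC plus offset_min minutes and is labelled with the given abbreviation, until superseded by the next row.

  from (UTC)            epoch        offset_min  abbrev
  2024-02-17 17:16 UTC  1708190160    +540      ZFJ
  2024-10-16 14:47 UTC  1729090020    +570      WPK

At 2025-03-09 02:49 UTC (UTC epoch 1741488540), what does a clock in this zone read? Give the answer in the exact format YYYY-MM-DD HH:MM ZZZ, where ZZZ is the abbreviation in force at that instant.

Query: 2025-03-09 02:49 UTC
Rule 2/2 (WPK, +09:30): 2024-10-16 14:47 UTC ≤ query < +∞
2·60 + 49 + 570 = 739 min
739 = 0·1440 + 739; 739 = 12·60 + 19 → 12:19, same day
→ 2025-03-09 12:19 WPK

2025-03-09 12:19 WPK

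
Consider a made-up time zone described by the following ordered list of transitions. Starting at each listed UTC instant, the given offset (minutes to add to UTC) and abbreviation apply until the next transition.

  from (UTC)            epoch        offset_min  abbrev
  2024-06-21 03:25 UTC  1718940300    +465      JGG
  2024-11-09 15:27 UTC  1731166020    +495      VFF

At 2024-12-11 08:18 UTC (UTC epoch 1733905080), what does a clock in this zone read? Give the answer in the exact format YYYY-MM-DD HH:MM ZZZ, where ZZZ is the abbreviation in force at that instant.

2024-12-11 16:33 VFF

Query: 2024-12-11 08:18 UTC
Rule 2/2 (VFF, +08:15): 2024-11-09 15:27 UTC ≤ query < +∞
8·60 + 18 + 495 = 993 min
993 = 0·1440 + 993; 993 = 16·60 + 33 → 16:33, same day
→ 2024-12-11 16:33 VFF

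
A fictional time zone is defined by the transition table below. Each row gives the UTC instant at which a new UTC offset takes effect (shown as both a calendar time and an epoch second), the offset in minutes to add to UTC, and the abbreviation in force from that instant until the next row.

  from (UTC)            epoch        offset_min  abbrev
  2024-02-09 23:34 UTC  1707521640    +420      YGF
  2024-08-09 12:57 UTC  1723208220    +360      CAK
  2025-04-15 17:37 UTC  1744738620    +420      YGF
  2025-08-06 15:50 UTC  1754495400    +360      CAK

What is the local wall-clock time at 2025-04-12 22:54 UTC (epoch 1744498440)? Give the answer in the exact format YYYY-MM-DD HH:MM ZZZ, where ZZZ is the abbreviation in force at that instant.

Query: 2025-04-12 22:54 UTC
Rule 2/4 (CAK, +06:00): 2024-08-09 12:57 UTC ≤ query < 2025-04-15 17:37 UTC
22·60 + 54 + 360 = 1734 min
1734 = 1·1440 + 294; 294 = 4·60 + 54 → 04:54, 2025-04-12 + 1 day = 2025-04-13
→ 2025-04-13 04:54 CAK

2025-04-13 04:54 CAK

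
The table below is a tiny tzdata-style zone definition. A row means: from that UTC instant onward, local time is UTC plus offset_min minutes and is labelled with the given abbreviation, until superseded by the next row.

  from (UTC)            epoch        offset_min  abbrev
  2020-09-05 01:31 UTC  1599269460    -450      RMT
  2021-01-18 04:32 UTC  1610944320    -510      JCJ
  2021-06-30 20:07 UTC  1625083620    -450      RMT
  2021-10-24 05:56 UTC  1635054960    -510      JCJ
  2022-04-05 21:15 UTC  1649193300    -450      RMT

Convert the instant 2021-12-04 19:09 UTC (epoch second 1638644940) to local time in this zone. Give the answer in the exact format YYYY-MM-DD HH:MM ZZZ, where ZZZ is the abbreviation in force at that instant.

Query: 2021-12-04 19:09 UTC
Rule 4/5 (JCJ, -08:30): 2021-10-24 05:56 UTC ≤ query < 2022-04-05 21:15 UTC
19·60 + 9 - 510 = 639 min
639 = 0·1440 + 639; 639 = 10·60 + 39 → 10:39, same day
→ 2021-12-04 10:39 JCJ

2021-12-04 10:39 JCJ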